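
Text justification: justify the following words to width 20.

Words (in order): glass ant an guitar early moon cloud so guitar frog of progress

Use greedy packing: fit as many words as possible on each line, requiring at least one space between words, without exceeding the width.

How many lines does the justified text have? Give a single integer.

Line 1: ['glass', 'ant', 'an', 'guitar'] (min_width=19, slack=1)
Line 2: ['early', 'moon', 'cloud', 'so'] (min_width=19, slack=1)
Line 3: ['guitar', 'frog', 'of'] (min_width=14, slack=6)
Line 4: ['progress'] (min_width=8, slack=12)
Total lines: 4

Answer: 4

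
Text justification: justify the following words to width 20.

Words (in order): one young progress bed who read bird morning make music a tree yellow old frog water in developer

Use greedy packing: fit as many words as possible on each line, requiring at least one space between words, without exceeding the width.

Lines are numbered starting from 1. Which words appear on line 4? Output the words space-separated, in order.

Line 1: ['one', 'young', 'progress'] (min_width=18, slack=2)
Line 2: ['bed', 'who', 'read', 'bird'] (min_width=17, slack=3)
Line 3: ['morning', 'make', 'music', 'a'] (min_width=20, slack=0)
Line 4: ['tree', 'yellow', 'old', 'frog'] (min_width=20, slack=0)
Line 5: ['water', 'in', 'developer'] (min_width=18, slack=2)

Answer: tree yellow old frog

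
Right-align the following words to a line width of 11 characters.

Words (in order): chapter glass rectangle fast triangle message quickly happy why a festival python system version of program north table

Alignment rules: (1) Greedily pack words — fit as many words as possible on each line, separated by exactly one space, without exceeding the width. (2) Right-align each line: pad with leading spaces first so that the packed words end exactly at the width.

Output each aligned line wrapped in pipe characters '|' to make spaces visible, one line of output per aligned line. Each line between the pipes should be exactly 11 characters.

Line 1: ['chapter'] (min_width=7, slack=4)
Line 2: ['glass'] (min_width=5, slack=6)
Line 3: ['rectangle'] (min_width=9, slack=2)
Line 4: ['fast'] (min_width=4, slack=7)
Line 5: ['triangle'] (min_width=8, slack=3)
Line 6: ['message'] (min_width=7, slack=4)
Line 7: ['quickly'] (min_width=7, slack=4)
Line 8: ['happy', 'why', 'a'] (min_width=11, slack=0)
Line 9: ['festival'] (min_width=8, slack=3)
Line 10: ['python'] (min_width=6, slack=5)
Line 11: ['system'] (min_width=6, slack=5)
Line 12: ['version', 'of'] (min_width=10, slack=1)
Line 13: ['program'] (min_width=7, slack=4)
Line 14: ['north', 'table'] (min_width=11, slack=0)

Answer: |    chapter|
|      glass|
|  rectangle|
|       fast|
|   triangle|
|    message|
|    quickly|
|happy why a|
|   festival|
|     python|
|     system|
| version of|
|    program|
|north table|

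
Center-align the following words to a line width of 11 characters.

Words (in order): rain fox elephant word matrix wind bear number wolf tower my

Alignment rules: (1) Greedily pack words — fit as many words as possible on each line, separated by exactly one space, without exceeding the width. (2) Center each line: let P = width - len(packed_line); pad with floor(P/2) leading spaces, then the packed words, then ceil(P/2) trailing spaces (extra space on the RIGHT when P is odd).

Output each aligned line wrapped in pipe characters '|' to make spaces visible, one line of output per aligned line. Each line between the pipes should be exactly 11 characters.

Answer: | rain fox  |
| elephant  |
|word matrix|
| wind bear |
|number wolf|
| tower my  |

Derivation:
Line 1: ['rain', 'fox'] (min_width=8, slack=3)
Line 2: ['elephant'] (min_width=8, slack=3)
Line 3: ['word', 'matrix'] (min_width=11, slack=0)
Line 4: ['wind', 'bear'] (min_width=9, slack=2)
Line 5: ['number', 'wolf'] (min_width=11, slack=0)
Line 6: ['tower', 'my'] (min_width=8, slack=3)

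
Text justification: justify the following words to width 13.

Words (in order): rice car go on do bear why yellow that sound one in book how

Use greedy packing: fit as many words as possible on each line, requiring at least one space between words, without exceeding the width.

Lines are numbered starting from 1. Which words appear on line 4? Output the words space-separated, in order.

Answer: that sound

Derivation:
Line 1: ['rice', 'car', 'go'] (min_width=11, slack=2)
Line 2: ['on', 'do', 'bear'] (min_width=10, slack=3)
Line 3: ['why', 'yellow'] (min_width=10, slack=3)
Line 4: ['that', 'sound'] (min_width=10, slack=3)
Line 5: ['one', 'in', 'book'] (min_width=11, slack=2)
Line 6: ['how'] (min_width=3, slack=10)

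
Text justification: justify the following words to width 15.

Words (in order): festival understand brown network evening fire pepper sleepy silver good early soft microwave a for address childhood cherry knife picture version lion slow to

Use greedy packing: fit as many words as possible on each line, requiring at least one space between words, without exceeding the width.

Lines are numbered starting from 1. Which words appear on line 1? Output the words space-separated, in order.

Answer: festival

Derivation:
Line 1: ['festival'] (min_width=8, slack=7)
Line 2: ['understand'] (min_width=10, slack=5)
Line 3: ['brown', 'network'] (min_width=13, slack=2)
Line 4: ['evening', 'fire'] (min_width=12, slack=3)
Line 5: ['pepper', 'sleepy'] (min_width=13, slack=2)
Line 6: ['silver', 'good'] (min_width=11, slack=4)
Line 7: ['early', 'soft'] (min_width=10, slack=5)
Line 8: ['microwave', 'a', 'for'] (min_width=15, slack=0)
Line 9: ['address'] (min_width=7, slack=8)
Line 10: ['childhood'] (min_width=9, slack=6)
Line 11: ['cherry', 'knife'] (min_width=12, slack=3)
Line 12: ['picture', 'version'] (min_width=15, slack=0)
Line 13: ['lion', 'slow', 'to'] (min_width=12, slack=3)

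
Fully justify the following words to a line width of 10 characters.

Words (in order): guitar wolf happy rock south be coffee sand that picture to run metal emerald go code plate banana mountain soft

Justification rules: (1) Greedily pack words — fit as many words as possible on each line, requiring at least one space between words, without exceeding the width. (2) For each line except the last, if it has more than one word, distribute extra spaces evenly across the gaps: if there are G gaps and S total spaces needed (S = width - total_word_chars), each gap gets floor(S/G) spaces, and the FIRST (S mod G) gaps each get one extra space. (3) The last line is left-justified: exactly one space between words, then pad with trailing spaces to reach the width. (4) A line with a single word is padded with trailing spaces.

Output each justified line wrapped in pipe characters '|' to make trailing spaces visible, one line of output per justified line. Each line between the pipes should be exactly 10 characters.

Answer: |guitar    |
|wolf happy|
|rock south|
|be  coffee|
|sand  that|
|picture to|
|run  metal|
|emerald go|
|code plate|
|banana    |
|mountain  |
|soft      |

Derivation:
Line 1: ['guitar'] (min_width=6, slack=4)
Line 2: ['wolf', 'happy'] (min_width=10, slack=0)
Line 3: ['rock', 'south'] (min_width=10, slack=0)
Line 4: ['be', 'coffee'] (min_width=9, slack=1)
Line 5: ['sand', 'that'] (min_width=9, slack=1)
Line 6: ['picture', 'to'] (min_width=10, slack=0)
Line 7: ['run', 'metal'] (min_width=9, slack=1)
Line 8: ['emerald', 'go'] (min_width=10, slack=0)
Line 9: ['code', 'plate'] (min_width=10, slack=0)
Line 10: ['banana'] (min_width=6, slack=4)
Line 11: ['mountain'] (min_width=8, slack=2)
Line 12: ['soft'] (min_width=4, slack=6)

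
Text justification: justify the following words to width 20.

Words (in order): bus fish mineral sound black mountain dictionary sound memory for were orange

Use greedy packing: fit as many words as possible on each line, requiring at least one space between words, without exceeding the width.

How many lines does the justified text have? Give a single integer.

Line 1: ['bus', 'fish', 'mineral'] (min_width=16, slack=4)
Line 2: ['sound', 'black', 'mountain'] (min_width=20, slack=0)
Line 3: ['dictionary', 'sound'] (min_width=16, slack=4)
Line 4: ['memory', 'for', 'were'] (min_width=15, slack=5)
Line 5: ['orange'] (min_width=6, slack=14)
Total lines: 5

Answer: 5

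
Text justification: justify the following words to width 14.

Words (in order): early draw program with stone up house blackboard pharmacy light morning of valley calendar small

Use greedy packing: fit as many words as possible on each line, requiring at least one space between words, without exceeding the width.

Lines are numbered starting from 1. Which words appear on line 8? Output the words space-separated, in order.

Answer: calendar small

Derivation:
Line 1: ['early', 'draw'] (min_width=10, slack=4)
Line 2: ['program', 'with'] (min_width=12, slack=2)
Line 3: ['stone', 'up', 'house'] (min_width=14, slack=0)
Line 4: ['blackboard'] (min_width=10, slack=4)
Line 5: ['pharmacy', 'light'] (min_width=14, slack=0)
Line 6: ['morning', 'of'] (min_width=10, slack=4)
Line 7: ['valley'] (min_width=6, slack=8)
Line 8: ['calendar', 'small'] (min_width=14, slack=0)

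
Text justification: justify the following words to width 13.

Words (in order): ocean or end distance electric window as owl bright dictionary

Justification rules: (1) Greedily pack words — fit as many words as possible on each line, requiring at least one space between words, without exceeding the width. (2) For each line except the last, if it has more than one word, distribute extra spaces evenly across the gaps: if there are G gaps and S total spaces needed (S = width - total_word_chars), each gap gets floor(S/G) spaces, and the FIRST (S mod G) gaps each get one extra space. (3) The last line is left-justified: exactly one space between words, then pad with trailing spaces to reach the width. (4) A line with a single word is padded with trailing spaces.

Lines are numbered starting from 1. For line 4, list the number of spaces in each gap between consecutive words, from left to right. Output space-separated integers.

Line 1: ['ocean', 'or', 'end'] (min_width=12, slack=1)
Line 2: ['distance'] (min_width=8, slack=5)
Line 3: ['electric'] (min_width=8, slack=5)
Line 4: ['window', 'as', 'owl'] (min_width=13, slack=0)
Line 5: ['bright'] (min_width=6, slack=7)
Line 6: ['dictionary'] (min_width=10, slack=3)

Answer: 1 1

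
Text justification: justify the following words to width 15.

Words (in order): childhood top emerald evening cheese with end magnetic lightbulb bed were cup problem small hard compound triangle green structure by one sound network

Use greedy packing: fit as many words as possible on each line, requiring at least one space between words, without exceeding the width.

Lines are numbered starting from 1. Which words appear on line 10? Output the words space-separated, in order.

Line 1: ['childhood', 'top'] (min_width=13, slack=2)
Line 2: ['emerald', 'evening'] (min_width=15, slack=0)
Line 3: ['cheese', 'with', 'end'] (min_width=15, slack=0)
Line 4: ['magnetic'] (min_width=8, slack=7)
Line 5: ['lightbulb', 'bed'] (min_width=13, slack=2)
Line 6: ['were', 'cup'] (min_width=8, slack=7)
Line 7: ['problem', 'small'] (min_width=13, slack=2)
Line 8: ['hard', 'compound'] (min_width=13, slack=2)
Line 9: ['triangle', 'green'] (min_width=14, slack=1)
Line 10: ['structure', 'by'] (min_width=12, slack=3)
Line 11: ['one', 'sound'] (min_width=9, slack=6)
Line 12: ['network'] (min_width=7, slack=8)

Answer: structure by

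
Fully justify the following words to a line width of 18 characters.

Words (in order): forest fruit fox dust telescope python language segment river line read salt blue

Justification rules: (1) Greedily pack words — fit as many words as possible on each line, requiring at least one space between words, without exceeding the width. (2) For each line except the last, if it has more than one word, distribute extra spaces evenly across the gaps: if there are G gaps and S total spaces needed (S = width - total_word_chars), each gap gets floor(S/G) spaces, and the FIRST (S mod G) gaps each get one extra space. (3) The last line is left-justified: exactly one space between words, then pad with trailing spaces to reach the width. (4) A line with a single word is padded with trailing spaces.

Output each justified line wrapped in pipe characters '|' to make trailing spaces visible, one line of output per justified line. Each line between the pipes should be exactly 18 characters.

Answer: |forest  fruit  fox|
|dust     telescope|
|python    language|
|segment river line|
|read salt blue    |

Derivation:
Line 1: ['forest', 'fruit', 'fox'] (min_width=16, slack=2)
Line 2: ['dust', 'telescope'] (min_width=14, slack=4)
Line 3: ['python', 'language'] (min_width=15, slack=3)
Line 4: ['segment', 'river', 'line'] (min_width=18, slack=0)
Line 5: ['read', 'salt', 'blue'] (min_width=14, slack=4)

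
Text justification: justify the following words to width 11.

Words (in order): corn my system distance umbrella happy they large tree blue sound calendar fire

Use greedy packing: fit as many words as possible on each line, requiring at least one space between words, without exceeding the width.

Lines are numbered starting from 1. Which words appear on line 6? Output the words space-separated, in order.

Line 1: ['corn', 'my'] (min_width=7, slack=4)
Line 2: ['system'] (min_width=6, slack=5)
Line 3: ['distance'] (min_width=8, slack=3)
Line 4: ['umbrella'] (min_width=8, slack=3)
Line 5: ['happy', 'they'] (min_width=10, slack=1)
Line 6: ['large', 'tree'] (min_width=10, slack=1)
Line 7: ['blue', 'sound'] (min_width=10, slack=1)
Line 8: ['calendar'] (min_width=8, slack=3)
Line 9: ['fire'] (min_width=4, slack=7)

Answer: large tree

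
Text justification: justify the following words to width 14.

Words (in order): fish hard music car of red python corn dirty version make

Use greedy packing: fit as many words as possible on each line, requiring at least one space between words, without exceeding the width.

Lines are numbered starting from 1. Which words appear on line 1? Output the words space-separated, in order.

Answer: fish hard

Derivation:
Line 1: ['fish', 'hard'] (min_width=9, slack=5)
Line 2: ['music', 'car', 'of'] (min_width=12, slack=2)
Line 3: ['red', 'python'] (min_width=10, slack=4)
Line 4: ['corn', 'dirty'] (min_width=10, slack=4)
Line 5: ['version', 'make'] (min_width=12, slack=2)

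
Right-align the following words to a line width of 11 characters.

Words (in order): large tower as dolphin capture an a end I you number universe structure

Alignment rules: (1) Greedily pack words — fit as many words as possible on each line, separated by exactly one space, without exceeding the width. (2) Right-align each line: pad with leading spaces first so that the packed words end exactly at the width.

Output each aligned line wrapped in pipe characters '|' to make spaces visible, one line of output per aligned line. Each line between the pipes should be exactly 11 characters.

Answer: |large tower|
| as dolphin|
| capture an|
|a end I you|
|     number|
|   universe|
|  structure|

Derivation:
Line 1: ['large', 'tower'] (min_width=11, slack=0)
Line 2: ['as', 'dolphin'] (min_width=10, slack=1)
Line 3: ['capture', 'an'] (min_width=10, slack=1)
Line 4: ['a', 'end', 'I', 'you'] (min_width=11, slack=0)
Line 5: ['number'] (min_width=6, slack=5)
Line 6: ['universe'] (min_width=8, slack=3)
Line 7: ['structure'] (min_width=9, slack=2)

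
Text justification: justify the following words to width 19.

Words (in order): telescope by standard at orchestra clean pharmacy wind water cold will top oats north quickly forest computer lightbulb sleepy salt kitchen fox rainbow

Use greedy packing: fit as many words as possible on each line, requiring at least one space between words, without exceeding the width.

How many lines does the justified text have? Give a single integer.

Line 1: ['telescope', 'by'] (min_width=12, slack=7)
Line 2: ['standard', 'at'] (min_width=11, slack=8)
Line 3: ['orchestra', 'clean'] (min_width=15, slack=4)
Line 4: ['pharmacy', 'wind', 'water'] (min_width=19, slack=0)
Line 5: ['cold', 'will', 'top', 'oats'] (min_width=18, slack=1)
Line 6: ['north', 'quickly'] (min_width=13, slack=6)
Line 7: ['forest', 'computer'] (min_width=15, slack=4)
Line 8: ['lightbulb', 'sleepy'] (min_width=16, slack=3)
Line 9: ['salt', 'kitchen', 'fox'] (min_width=16, slack=3)
Line 10: ['rainbow'] (min_width=7, slack=12)
Total lines: 10

Answer: 10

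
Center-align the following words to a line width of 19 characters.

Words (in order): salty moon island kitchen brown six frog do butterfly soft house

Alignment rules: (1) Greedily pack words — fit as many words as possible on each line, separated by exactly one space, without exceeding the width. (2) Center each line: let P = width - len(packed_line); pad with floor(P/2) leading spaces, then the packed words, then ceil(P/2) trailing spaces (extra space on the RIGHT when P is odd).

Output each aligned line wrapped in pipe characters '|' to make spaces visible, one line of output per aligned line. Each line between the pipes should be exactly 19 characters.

Answer: | salty moon island |
| kitchen brown six |
| frog do butterfly |
|    soft house     |

Derivation:
Line 1: ['salty', 'moon', 'island'] (min_width=17, slack=2)
Line 2: ['kitchen', 'brown', 'six'] (min_width=17, slack=2)
Line 3: ['frog', 'do', 'butterfly'] (min_width=17, slack=2)
Line 4: ['soft', 'house'] (min_width=10, slack=9)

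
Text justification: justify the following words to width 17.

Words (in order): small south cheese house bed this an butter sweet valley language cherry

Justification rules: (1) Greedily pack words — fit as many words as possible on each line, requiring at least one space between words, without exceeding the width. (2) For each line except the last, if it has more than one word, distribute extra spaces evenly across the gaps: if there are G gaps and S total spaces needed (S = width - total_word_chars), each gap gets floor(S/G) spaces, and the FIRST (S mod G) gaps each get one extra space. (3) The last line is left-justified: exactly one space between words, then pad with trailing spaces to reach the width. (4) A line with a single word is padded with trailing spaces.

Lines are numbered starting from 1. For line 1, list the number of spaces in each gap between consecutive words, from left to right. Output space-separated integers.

Line 1: ['small', 'south'] (min_width=11, slack=6)
Line 2: ['cheese', 'house', 'bed'] (min_width=16, slack=1)
Line 3: ['this', 'an', 'butter'] (min_width=14, slack=3)
Line 4: ['sweet', 'valley'] (min_width=12, slack=5)
Line 5: ['language', 'cherry'] (min_width=15, slack=2)

Answer: 7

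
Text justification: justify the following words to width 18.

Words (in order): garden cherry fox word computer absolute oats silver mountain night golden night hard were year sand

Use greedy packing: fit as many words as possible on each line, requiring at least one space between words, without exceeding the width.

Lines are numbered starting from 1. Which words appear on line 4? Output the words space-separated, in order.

Line 1: ['garden', 'cherry', 'fox'] (min_width=17, slack=1)
Line 2: ['word', 'computer'] (min_width=13, slack=5)
Line 3: ['absolute', 'oats'] (min_width=13, slack=5)
Line 4: ['silver', 'mountain'] (min_width=15, slack=3)
Line 5: ['night', 'golden', 'night'] (min_width=18, slack=0)
Line 6: ['hard', 'were', 'year'] (min_width=14, slack=4)
Line 7: ['sand'] (min_width=4, slack=14)

Answer: silver mountain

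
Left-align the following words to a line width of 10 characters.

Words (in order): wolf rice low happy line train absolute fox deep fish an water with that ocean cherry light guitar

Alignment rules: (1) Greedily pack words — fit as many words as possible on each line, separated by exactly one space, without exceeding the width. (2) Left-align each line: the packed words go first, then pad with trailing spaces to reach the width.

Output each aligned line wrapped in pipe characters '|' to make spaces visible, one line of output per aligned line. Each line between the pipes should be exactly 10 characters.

Line 1: ['wolf', 'rice'] (min_width=9, slack=1)
Line 2: ['low', 'happy'] (min_width=9, slack=1)
Line 3: ['line', 'train'] (min_width=10, slack=0)
Line 4: ['absolute'] (min_width=8, slack=2)
Line 5: ['fox', 'deep'] (min_width=8, slack=2)
Line 6: ['fish', 'an'] (min_width=7, slack=3)
Line 7: ['water', 'with'] (min_width=10, slack=0)
Line 8: ['that', 'ocean'] (min_width=10, slack=0)
Line 9: ['cherry'] (min_width=6, slack=4)
Line 10: ['light'] (min_width=5, slack=5)
Line 11: ['guitar'] (min_width=6, slack=4)

Answer: |wolf rice |
|low happy |
|line train|
|absolute  |
|fox deep  |
|fish an   |
|water with|
|that ocean|
|cherry    |
|light     |
|guitar    |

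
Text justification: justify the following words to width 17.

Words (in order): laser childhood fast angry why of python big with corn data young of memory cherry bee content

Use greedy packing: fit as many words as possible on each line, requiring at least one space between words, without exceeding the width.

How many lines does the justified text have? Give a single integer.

Line 1: ['laser', 'childhood'] (min_width=15, slack=2)
Line 2: ['fast', 'angry', 'why', 'of'] (min_width=17, slack=0)
Line 3: ['python', 'big', 'with'] (min_width=15, slack=2)
Line 4: ['corn', 'data', 'young'] (min_width=15, slack=2)
Line 5: ['of', 'memory', 'cherry'] (min_width=16, slack=1)
Line 6: ['bee', 'content'] (min_width=11, slack=6)
Total lines: 6

Answer: 6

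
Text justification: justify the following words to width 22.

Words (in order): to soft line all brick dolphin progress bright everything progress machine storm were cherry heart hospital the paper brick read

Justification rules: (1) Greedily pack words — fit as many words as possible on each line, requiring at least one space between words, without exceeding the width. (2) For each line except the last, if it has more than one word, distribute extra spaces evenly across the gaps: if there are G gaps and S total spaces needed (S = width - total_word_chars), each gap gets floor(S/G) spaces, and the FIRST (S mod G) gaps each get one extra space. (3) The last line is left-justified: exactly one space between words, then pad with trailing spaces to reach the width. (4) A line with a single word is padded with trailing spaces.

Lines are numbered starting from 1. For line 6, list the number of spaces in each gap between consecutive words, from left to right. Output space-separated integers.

Line 1: ['to', 'soft', 'line', 'all', 'brick'] (min_width=22, slack=0)
Line 2: ['dolphin', 'progress'] (min_width=16, slack=6)
Line 3: ['bright', 'everything'] (min_width=17, slack=5)
Line 4: ['progress', 'machine', 'storm'] (min_width=22, slack=0)
Line 5: ['were', 'cherry', 'heart'] (min_width=17, slack=5)
Line 6: ['hospital', 'the', 'paper'] (min_width=18, slack=4)
Line 7: ['brick', 'read'] (min_width=10, slack=12)

Answer: 3 3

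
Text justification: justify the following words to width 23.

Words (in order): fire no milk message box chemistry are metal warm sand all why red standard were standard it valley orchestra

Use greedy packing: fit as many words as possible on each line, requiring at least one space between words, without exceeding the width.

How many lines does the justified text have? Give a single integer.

Line 1: ['fire', 'no', 'milk', 'message'] (min_width=20, slack=3)
Line 2: ['box', 'chemistry', 'are', 'metal'] (min_width=23, slack=0)
Line 3: ['warm', 'sand', 'all', 'why', 'red'] (min_width=21, slack=2)
Line 4: ['standard', 'were', 'standard'] (min_width=22, slack=1)
Line 5: ['it', 'valley', 'orchestra'] (min_width=19, slack=4)
Total lines: 5

Answer: 5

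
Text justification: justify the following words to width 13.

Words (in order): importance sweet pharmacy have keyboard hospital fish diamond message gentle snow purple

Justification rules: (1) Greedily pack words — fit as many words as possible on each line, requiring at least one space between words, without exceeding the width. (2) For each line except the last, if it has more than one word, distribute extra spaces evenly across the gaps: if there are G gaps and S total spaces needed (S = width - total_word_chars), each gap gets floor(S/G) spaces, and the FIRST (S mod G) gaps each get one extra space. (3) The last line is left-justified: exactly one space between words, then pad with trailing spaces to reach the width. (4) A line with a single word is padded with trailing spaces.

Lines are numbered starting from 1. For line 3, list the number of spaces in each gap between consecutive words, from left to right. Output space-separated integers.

Line 1: ['importance'] (min_width=10, slack=3)
Line 2: ['sweet'] (min_width=5, slack=8)
Line 3: ['pharmacy', 'have'] (min_width=13, slack=0)
Line 4: ['keyboard'] (min_width=8, slack=5)
Line 5: ['hospital', 'fish'] (min_width=13, slack=0)
Line 6: ['diamond'] (min_width=7, slack=6)
Line 7: ['message'] (min_width=7, slack=6)
Line 8: ['gentle', 'snow'] (min_width=11, slack=2)
Line 9: ['purple'] (min_width=6, slack=7)

Answer: 1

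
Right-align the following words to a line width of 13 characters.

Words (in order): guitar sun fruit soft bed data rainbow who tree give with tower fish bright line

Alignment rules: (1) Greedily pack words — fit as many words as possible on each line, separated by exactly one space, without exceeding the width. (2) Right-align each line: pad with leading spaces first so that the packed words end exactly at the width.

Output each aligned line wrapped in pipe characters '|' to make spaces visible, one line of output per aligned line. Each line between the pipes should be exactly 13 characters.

Line 1: ['guitar', 'sun'] (min_width=10, slack=3)
Line 2: ['fruit', 'soft'] (min_width=10, slack=3)
Line 3: ['bed', 'data'] (min_width=8, slack=5)
Line 4: ['rainbow', 'who'] (min_width=11, slack=2)
Line 5: ['tree', 'give'] (min_width=9, slack=4)
Line 6: ['with', 'tower'] (min_width=10, slack=3)
Line 7: ['fish', 'bright'] (min_width=11, slack=2)
Line 8: ['line'] (min_width=4, slack=9)

Answer: |   guitar sun|
|   fruit soft|
|     bed data|
|  rainbow who|
|    tree give|
|   with tower|
|  fish bright|
|         line|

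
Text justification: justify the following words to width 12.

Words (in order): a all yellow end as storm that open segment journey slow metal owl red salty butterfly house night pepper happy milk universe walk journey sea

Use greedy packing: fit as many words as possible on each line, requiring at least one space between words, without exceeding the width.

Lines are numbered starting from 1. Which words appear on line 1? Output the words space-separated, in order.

Line 1: ['a', 'all', 'yellow'] (min_width=12, slack=0)
Line 2: ['end', 'as', 'storm'] (min_width=12, slack=0)
Line 3: ['that', 'open'] (min_width=9, slack=3)
Line 4: ['segment'] (min_width=7, slack=5)
Line 5: ['journey', 'slow'] (min_width=12, slack=0)
Line 6: ['metal', 'owl'] (min_width=9, slack=3)
Line 7: ['red', 'salty'] (min_width=9, slack=3)
Line 8: ['butterfly'] (min_width=9, slack=3)
Line 9: ['house', 'night'] (min_width=11, slack=1)
Line 10: ['pepper', 'happy'] (min_width=12, slack=0)
Line 11: ['milk'] (min_width=4, slack=8)
Line 12: ['universe'] (min_width=8, slack=4)
Line 13: ['walk', 'journey'] (min_width=12, slack=0)
Line 14: ['sea'] (min_width=3, slack=9)

Answer: a all yellow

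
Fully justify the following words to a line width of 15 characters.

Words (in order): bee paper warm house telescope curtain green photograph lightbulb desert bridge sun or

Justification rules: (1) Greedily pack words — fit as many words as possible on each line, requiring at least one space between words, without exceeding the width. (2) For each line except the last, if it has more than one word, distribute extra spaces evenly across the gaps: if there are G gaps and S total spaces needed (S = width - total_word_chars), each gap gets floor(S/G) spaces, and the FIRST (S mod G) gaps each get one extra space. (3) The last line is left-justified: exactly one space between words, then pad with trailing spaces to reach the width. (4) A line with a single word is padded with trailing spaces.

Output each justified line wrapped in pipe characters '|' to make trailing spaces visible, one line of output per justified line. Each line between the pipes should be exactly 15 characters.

Answer: |bee  paper warm|
|house telescope|
|curtain   green|
|photograph     |
|lightbulb      |
|desert   bridge|
|sun or         |

Derivation:
Line 1: ['bee', 'paper', 'warm'] (min_width=14, slack=1)
Line 2: ['house', 'telescope'] (min_width=15, slack=0)
Line 3: ['curtain', 'green'] (min_width=13, slack=2)
Line 4: ['photograph'] (min_width=10, slack=5)
Line 5: ['lightbulb'] (min_width=9, slack=6)
Line 6: ['desert', 'bridge'] (min_width=13, slack=2)
Line 7: ['sun', 'or'] (min_width=6, slack=9)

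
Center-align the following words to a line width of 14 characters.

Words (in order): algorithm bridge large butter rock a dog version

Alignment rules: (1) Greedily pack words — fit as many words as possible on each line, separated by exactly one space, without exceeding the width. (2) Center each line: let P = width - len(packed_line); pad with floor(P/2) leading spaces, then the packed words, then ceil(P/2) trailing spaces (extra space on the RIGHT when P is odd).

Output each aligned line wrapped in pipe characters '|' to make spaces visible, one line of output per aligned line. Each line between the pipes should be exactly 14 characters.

Line 1: ['algorithm'] (min_width=9, slack=5)
Line 2: ['bridge', 'large'] (min_width=12, slack=2)
Line 3: ['butter', 'rock', 'a'] (min_width=13, slack=1)
Line 4: ['dog', 'version'] (min_width=11, slack=3)

Answer: |  algorithm   |
| bridge large |
|butter rock a |
| dog version  |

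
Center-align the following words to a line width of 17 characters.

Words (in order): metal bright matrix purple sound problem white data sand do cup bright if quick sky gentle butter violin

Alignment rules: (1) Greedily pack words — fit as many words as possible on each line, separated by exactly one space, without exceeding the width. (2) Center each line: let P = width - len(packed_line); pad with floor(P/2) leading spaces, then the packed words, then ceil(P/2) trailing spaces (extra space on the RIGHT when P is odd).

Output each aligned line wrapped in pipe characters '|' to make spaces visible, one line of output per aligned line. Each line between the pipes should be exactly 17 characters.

Answer: |  metal bright   |
|  matrix purple  |
|  sound problem  |
| white data sand |
|do cup bright if |
|quick sky gentle |
|  butter violin  |

Derivation:
Line 1: ['metal', 'bright'] (min_width=12, slack=5)
Line 2: ['matrix', 'purple'] (min_width=13, slack=4)
Line 3: ['sound', 'problem'] (min_width=13, slack=4)
Line 4: ['white', 'data', 'sand'] (min_width=15, slack=2)
Line 5: ['do', 'cup', 'bright', 'if'] (min_width=16, slack=1)
Line 6: ['quick', 'sky', 'gentle'] (min_width=16, slack=1)
Line 7: ['butter', 'violin'] (min_width=13, slack=4)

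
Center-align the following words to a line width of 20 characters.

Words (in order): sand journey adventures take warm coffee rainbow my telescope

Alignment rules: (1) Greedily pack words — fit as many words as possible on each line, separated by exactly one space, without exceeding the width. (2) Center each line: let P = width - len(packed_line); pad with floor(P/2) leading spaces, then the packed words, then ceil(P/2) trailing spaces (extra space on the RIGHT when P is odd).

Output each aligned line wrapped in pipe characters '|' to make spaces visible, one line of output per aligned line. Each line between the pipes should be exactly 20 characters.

Line 1: ['sand', 'journey'] (min_width=12, slack=8)
Line 2: ['adventures', 'take', 'warm'] (min_width=20, slack=0)
Line 3: ['coffee', 'rainbow', 'my'] (min_width=17, slack=3)
Line 4: ['telescope'] (min_width=9, slack=11)

Answer: |    sand journey    |
|adventures take warm|
| coffee rainbow my  |
|     telescope      |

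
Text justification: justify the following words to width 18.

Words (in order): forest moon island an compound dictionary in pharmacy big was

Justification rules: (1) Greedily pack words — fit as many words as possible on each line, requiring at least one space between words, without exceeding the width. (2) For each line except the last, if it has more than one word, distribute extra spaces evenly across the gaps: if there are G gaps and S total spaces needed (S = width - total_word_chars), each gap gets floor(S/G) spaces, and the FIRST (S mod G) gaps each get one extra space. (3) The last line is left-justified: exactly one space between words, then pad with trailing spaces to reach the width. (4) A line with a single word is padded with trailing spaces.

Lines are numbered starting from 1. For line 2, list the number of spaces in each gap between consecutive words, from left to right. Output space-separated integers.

Answer: 8

Derivation:
Line 1: ['forest', 'moon', 'island'] (min_width=18, slack=0)
Line 2: ['an', 'compound'] (min_width=11, slack=7)
Line 3: ['dictionary', 'in'] (min_width=13, slack=5)
Line 4: ['pharmacy', 'big', 'was'] (min_width=16, slack=2)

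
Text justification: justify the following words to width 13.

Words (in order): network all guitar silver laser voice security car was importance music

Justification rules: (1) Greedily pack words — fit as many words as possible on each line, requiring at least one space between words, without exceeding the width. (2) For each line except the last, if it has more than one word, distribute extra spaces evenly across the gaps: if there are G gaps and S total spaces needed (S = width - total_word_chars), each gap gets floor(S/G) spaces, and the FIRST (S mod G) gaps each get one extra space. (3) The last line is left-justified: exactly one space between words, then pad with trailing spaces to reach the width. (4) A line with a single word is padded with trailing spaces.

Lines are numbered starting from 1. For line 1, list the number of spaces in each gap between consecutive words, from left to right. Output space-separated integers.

Line 1: ['network', 'all'] (min_width=11, slack=2)
Line 2: ['guitar', 'silver'] (min_width=13, slack=0)
Line 3: ['laser', 'voice'] (min_width=11, slack=2)
Line 4: ['security', 'car'] (min_width=12, slack=1)
Line 5: ['was'] (min_width=3, slack=10)
Line 6: ['importance'] (min_width=10, slack=3)
Line 7: ['music'] (min_width=5, slack=8)

Answer: 3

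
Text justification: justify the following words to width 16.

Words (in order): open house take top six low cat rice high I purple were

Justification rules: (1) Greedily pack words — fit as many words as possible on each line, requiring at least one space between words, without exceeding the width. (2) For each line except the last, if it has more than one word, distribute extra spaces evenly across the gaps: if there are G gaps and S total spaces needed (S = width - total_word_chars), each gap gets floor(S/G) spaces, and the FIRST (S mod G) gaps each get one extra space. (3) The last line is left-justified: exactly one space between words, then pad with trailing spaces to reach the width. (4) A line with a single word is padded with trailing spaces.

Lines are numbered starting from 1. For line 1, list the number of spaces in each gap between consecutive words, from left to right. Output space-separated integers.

Line 1: ['open', 'house', 'take'] (min_width=15, slack=1)
Line 2: ['top', 'six', 'low', 'cat'] (min_width=15, slack=1)
Line 3: ['rice', 'high', 'I'] (min_width=11, slack=5)
Line 4: ['purple', 'were'] (min_width=11, slack=5)

Answer: 2 1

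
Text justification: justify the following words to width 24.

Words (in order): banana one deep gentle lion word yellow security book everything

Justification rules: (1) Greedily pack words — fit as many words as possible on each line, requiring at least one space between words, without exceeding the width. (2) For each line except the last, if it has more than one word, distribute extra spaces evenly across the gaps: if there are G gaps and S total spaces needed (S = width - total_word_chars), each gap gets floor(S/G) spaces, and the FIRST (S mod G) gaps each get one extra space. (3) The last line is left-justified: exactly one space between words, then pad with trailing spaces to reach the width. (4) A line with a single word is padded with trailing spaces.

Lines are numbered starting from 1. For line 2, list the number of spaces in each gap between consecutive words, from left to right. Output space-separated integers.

Line 1: ['banana', 'one', 'deep', 'gentle'] (min_width=22, slack=2)
Line 2: ['lion', 'word', 'yellow'] (min_width=16, slack=8)
Line 3: ['security', 'book', 'everything'] (min_width=24, slack=0)

Answer: 5 5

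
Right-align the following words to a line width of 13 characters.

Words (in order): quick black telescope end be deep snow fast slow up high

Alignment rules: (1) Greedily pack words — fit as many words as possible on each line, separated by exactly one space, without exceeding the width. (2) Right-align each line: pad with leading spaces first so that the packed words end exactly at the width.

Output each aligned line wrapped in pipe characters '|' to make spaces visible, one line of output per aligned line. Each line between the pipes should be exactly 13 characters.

Answer: |  quick black|
|telescope end|
| be deep snow|
| fast slow up|
|         high|

Derivation:
Line 1: ['quick', 'black'] (min_width=11, slack=2)
Line 2: ['telescope', 'end'] (min_width=13, slack=0)
Line 3: ['be', 'deep', 'snow'] (min_width=12, slack=1)
Line 4: ['fast', 'slow', 'up'] (min_width=12, slack=1)
Line 5: ['high'] (min_width=4, slack=9)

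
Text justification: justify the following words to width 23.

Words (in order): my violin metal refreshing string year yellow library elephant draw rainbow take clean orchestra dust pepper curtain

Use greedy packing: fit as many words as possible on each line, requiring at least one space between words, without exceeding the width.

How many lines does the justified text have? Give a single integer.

Answer: 6

Derivation:
Line 1: ['my', 'violin', 'metal'] (min_width=15, slack=8)
Line 2: ['refreshing', 'string', 'year'] (min_width=22, slack=1)
Line 3: ['yellow', 'library', 'elephant'] (min_width=23, slack=0)
Line 4: ['draw', 'rainbow', 'take', 'clean'] (min_width=23, slack=0)
Line 5: ['orchestra', 'dust', 'pepper'] (min_width=21, slack=2)
Line 6: ['curtain'] (min_width=7, slack=16)
Total lines: 6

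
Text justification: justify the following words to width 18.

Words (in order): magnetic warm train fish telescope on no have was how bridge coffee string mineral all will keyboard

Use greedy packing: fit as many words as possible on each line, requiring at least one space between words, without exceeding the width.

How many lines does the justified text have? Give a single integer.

Answer: 7

Derivation:
Line 1: ['magnetic', 'warm'] (min_width=13, slack=5)
Line 2: ['train', 'fish'] (min_width=10, slack=8)
Line 3: ['telescope', 'on', 'no'] (min_width=15, slack=3)
Line 4: ['have', 'was', 'how'] (min_width=12, slack=6)
Line 5: ['bridge', 'coffee'] (min_width=13, slack=5)
Line 6: ['string', 'mineral', 'all'] (min_width=18, slack=0)
Line 7: ['will', 'keyboard'] (min_width=13, slack=5)
Total lines: 7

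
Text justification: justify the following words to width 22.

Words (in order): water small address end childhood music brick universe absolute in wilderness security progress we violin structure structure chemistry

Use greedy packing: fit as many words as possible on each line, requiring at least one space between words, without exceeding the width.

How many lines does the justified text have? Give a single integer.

Line 1: ['water', 'small', 'address'] (min_width=19, slack=3)
Line 2: ['end', 'childhood', 'music'] (min_width=19, slack=3)
Line 3: ['brick', 'universe'] (min_width=14, slack=8)
Line 4: ['absolute', 'in', 'wilderness'] (min_width=22, slack=0)
Line 5: ['security', 'progress', 'we'] (min_width=20, slack=2)
Line 6: ['violin', 'structure'] (min_width=16, slack=6)
Line 7: ['structure', 'chemistry'] (min_width=19, slack=3)
Total lines: 7

Answer: 7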